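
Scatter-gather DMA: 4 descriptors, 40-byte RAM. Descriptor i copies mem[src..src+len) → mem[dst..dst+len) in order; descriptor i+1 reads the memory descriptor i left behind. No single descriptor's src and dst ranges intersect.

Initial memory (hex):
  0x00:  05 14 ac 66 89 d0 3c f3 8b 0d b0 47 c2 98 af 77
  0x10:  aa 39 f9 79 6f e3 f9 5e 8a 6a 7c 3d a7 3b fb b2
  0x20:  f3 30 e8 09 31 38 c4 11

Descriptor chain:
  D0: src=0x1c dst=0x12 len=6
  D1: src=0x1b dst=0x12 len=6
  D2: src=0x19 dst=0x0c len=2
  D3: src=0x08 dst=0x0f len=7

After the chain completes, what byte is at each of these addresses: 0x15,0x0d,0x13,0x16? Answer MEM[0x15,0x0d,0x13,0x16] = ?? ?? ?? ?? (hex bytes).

MEM[0x15,0x0d,0x13,0x16] = af 7c 6a b2

[0] 0x1c->0x12 len=6 : a7 3b fb b2 f3 30
[1] 0x1b->0x12 len=6 : 3d a7 3b fb b2 f3
[2] 0x19->0x0c len=2 : 6a 7c
[3] 0x08->0x0f len=7 : 8b 0d b0 47 6a 7c af
query mem[0x15]=0xaf, mem[0x0d]=0x7c, mem[0x13]=0x6a, mem[0x16]=0xb2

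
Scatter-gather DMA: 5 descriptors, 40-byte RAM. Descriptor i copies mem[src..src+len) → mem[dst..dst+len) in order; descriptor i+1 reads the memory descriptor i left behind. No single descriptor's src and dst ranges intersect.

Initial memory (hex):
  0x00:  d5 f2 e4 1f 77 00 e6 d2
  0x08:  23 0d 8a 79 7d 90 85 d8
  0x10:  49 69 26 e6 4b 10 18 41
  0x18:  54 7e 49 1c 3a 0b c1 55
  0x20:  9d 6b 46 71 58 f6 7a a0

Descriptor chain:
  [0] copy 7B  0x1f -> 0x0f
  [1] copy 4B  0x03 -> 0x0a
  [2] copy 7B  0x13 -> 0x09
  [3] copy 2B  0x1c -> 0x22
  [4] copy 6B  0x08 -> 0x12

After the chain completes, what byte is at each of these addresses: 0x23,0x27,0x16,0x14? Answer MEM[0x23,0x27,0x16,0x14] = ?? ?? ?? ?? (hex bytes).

D0: mem[0x0f..0x15] <- [55 9d 6b 46 71 58 f6]
D1: mem[0x0a..0x0d] <- [1f 77 00 e6]
D2: mem[0x09..0x0f] <- [71 58 f6 18 41 54 7e]
D3: mem[0x22..0x23] <- [3a 0b]
D4: mem[0x12..0x17] <- [23 71 58 f6 18 41]
query mem[0x23]=0x0b, mem[0x27]=0xa0, mem[0x16]=0x18, mem[0x14]=0x58

MEM[0x23,0x27,0x16,0x14] = 0b a0 18 58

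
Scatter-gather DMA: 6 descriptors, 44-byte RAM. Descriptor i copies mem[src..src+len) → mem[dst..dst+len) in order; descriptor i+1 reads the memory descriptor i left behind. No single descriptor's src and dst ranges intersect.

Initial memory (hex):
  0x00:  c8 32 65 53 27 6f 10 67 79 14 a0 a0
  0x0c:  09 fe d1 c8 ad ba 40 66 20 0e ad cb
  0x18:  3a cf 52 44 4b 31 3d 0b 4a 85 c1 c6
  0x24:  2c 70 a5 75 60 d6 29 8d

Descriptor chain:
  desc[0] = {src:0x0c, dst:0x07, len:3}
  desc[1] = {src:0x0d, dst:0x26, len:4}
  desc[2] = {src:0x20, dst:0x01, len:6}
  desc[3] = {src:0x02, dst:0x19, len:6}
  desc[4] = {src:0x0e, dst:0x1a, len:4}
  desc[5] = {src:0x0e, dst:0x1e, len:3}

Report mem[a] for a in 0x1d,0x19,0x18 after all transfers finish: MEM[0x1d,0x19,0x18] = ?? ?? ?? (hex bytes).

MEM[0x1d,0x19,0x18] = ba 85 3a

  after D0: wrote 3B at 0x07 = 09fed1
  after D1: wrote 4B at 0x26 = fed1c8ad
  after D2: wrote 6B at 0x01 = 4a85c1c62c70
  after D3: wrote 6B at 0x19 = 85c1c62c7009
  after D4: wrote 4B at 0x1a = d1c8adba
  after D5: wrote 3B at 0x1e = d1c8ad
query mem[0x1d]=0xba, mem[0x19]=0x85, mem[0x18]=0x3a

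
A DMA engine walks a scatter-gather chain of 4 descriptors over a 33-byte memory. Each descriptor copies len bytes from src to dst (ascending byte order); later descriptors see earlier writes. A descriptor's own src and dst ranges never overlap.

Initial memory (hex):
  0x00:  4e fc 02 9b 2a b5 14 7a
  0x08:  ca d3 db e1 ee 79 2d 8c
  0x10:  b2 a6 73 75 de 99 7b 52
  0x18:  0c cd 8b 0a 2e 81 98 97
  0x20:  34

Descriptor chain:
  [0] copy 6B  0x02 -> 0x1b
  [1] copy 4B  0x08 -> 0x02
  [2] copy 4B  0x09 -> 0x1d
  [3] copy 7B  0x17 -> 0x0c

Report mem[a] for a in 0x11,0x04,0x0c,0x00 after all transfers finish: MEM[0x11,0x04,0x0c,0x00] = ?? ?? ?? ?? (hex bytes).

#0 dst[0x1b+6] := {0x02,0x9b,0x2a,0xb5,0x14,0x7a}
#1 dst[0x02+4] := {0xca,0xd3,0xdb,0xe1}
#2 dst[0x1d+4] := {0xd3,0xdb,0xe1,0xee}
#3 dst[0x0c+7] := {0x52,0x0c,0xcd,0x8b,0x02,0x9b,0xd3}
query mem[0x11]=0x9b, mem[0x04]=0xdb, mem[0x0c]=0x52, mem[0x00]=0x4e

MEM[0x11,0x04,0x0c,0x00] = 9b db 52 4e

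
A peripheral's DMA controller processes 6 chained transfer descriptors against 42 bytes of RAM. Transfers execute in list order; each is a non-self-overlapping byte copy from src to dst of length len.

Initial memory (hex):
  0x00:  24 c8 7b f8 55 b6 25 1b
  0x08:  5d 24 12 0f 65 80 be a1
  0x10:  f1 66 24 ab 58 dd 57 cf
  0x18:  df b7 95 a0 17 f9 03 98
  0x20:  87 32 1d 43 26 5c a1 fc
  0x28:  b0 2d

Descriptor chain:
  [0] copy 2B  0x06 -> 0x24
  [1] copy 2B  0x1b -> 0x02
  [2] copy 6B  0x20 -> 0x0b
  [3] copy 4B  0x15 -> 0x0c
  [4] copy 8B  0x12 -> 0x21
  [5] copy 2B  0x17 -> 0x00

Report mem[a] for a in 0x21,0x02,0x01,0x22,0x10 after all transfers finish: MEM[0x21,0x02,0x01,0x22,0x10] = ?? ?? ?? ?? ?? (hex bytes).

  after D0: wrote 2B at 0x24 = 251b
  after D1: wrote 2B at 0x02 = a017
  after D2: wrote 6B at 0x0b = 87321d43251b
  after D3: wrote 4B at 0x0c = dd57cfdf
  after D4: wrote 8B at 0x21 = 24ab58dd57cfdfb7
  after D5: wrote 2B at 0x00 = cfdf
query mem[0x21]=0x24, mem[0x02]=0xa0, mem[0x01]=0xdf, mem[0x22]=0xab, mem[0x10]=0x1b

MEM[0x21,0x02,0x01,0x22,0x10] = 24 a0 df ab 1b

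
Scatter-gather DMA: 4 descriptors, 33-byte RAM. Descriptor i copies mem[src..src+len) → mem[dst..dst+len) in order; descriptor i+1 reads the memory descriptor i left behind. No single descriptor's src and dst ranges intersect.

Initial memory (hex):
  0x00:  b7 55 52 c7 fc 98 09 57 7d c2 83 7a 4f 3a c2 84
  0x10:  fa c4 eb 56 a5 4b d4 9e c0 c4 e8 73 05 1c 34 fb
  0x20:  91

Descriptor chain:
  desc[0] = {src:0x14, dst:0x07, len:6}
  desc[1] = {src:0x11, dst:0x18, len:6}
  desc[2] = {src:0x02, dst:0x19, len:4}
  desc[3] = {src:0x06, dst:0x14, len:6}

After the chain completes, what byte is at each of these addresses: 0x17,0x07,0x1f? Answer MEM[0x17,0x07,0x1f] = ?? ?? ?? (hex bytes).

MEM[0x17,0x07,0x1f] = d4 a5 fb

#0 dst[0x07+6] := {0xa5,0x4b,0xd4,0x9e,0xc0,0xc4}
#1 dst[0x18+6] := {0xc4,0xeb,0x56,0xa5,0x4b,0xd4}
#2 dst[0x19+4] := {0x52,0xc7,0xfc,0x98}
#3 dst[0x14+6] := {0x09,0xa5,0x4b,0xd4,0x9e,0xc0}
query mem[0x17]=0xd4, mem[0x07]=0xa5, mem[0x1f]=0xfb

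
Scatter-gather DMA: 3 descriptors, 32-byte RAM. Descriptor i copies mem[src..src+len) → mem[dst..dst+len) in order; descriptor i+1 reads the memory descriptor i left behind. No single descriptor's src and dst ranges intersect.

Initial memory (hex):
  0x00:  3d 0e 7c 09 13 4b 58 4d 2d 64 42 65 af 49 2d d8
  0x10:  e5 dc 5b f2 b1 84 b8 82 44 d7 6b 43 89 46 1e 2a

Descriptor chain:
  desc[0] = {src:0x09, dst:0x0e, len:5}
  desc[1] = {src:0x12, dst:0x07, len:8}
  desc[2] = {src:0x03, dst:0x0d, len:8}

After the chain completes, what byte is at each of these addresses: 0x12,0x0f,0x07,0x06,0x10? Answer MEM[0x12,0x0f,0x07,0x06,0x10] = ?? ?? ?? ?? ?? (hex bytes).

[0] 0x09->0x0e len=5 : 64 42 65 af 49
[1] 0x12->0x07 len=8 : 49 f2 b1 84 b8 82 44 d7
[2] 0x03->0x0d len=8 : 09 13 4b 58 49 f2 b1 84
query mem[0x12]=0xf2, mem[0x0f]=0x4b, mem[0x07]=0x49, mem[0x06]=0x58, mem[0x10]=0x58

MEM[0x12,0x0f,0x07,0x06,0x10] = f2 4b 49 58 58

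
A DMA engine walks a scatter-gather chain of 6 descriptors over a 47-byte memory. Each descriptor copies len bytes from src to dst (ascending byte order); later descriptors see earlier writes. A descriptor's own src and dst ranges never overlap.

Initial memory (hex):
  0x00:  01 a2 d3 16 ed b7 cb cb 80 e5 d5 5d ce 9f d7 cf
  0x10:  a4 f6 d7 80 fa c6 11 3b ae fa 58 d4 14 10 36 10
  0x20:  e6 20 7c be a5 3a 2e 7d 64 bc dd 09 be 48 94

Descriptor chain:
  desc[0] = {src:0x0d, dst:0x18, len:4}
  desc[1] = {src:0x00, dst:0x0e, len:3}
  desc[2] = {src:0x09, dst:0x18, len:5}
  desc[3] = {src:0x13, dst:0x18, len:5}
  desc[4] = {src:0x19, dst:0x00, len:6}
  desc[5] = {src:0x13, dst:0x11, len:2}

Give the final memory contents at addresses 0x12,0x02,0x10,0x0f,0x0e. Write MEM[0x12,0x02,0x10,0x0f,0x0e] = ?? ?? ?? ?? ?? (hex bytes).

MEM[0x12,0x02,0x10,0x0f,0x0e] = fa 11 d3 a2 01

  after D0: wrote 4B at 0x18 = 9fd7cfa4
  after D1: wrote 3B at 0x0e = 01a2d3
  after D2: wrote 5B at 0x18 = e5d55dce9f
  after D3: wrote 5B at 0x18 = 80fac6113b
  after D4: wrote 6B at 0x00 = fac6113b1036
  after D5: wrote 2B at 0x11 = 80fa
query mem[0x12]=0xfa, mem[0x02]=0x11, mem[0x10]=0xd3, mem[0x0f]=0xa2, mem[0x0e]=0x01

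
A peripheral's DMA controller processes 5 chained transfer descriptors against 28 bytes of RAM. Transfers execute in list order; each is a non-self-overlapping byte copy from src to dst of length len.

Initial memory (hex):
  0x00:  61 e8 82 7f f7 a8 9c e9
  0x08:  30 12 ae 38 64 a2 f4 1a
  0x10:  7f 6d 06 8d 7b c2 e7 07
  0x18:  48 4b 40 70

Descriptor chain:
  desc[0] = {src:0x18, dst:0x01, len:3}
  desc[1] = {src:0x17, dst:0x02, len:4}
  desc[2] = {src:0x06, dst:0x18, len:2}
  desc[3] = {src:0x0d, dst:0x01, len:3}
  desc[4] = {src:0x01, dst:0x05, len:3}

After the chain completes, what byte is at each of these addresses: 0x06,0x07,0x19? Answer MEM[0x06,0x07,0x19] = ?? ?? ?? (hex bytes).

MEM[0x06,0x07,0x19] = f4 1a e9

D0: mem[0x01..0x03] <- [48 4b 40]
D1: mem[0x02..0x05] <- [07 48 4b 40]
D2: mem[0x18..0x19] <- [9c e9]
D3: mem[0x01..0x03] <- [a2 f4 1a]
D4: mem[0x05..0x07] <- [a2 f4 1a]
query mem[0x06]=0xf4, mem[0x07]=0x1a, mem[0x19]=0xe9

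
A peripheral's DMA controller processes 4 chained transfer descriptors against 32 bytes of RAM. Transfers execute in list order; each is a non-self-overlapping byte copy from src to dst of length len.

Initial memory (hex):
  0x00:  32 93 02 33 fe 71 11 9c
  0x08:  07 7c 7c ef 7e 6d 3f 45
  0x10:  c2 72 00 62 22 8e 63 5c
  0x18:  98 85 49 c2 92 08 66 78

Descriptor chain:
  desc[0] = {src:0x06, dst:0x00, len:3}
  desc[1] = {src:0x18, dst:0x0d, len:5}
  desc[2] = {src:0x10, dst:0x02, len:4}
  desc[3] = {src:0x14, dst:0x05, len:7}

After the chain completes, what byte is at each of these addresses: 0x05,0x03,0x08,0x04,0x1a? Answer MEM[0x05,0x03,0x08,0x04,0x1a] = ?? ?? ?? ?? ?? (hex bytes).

MEM[0x05,0x03,0x08,0x04,0x1a] = 22 92 5c 00 49

#0 dst[0x00+3] := {0x11,0x9c,0x07}
#1 dst[0x0d+5] := {0x98,0x85,0x49,0xc2,0x92}
#2 dst[0x02+4] := {0xc2,0x92,0x00,0x62}
#3 dst[0x05+7] := {0x22,0x8e,0x63,0x5c,0x98,0x85,0x49}
query mem[0x05]=0x22, mem[0x03]=0x92, mem[0x08]=0x5c, mem[0x04]=0x00, mem[0x1a]=0x49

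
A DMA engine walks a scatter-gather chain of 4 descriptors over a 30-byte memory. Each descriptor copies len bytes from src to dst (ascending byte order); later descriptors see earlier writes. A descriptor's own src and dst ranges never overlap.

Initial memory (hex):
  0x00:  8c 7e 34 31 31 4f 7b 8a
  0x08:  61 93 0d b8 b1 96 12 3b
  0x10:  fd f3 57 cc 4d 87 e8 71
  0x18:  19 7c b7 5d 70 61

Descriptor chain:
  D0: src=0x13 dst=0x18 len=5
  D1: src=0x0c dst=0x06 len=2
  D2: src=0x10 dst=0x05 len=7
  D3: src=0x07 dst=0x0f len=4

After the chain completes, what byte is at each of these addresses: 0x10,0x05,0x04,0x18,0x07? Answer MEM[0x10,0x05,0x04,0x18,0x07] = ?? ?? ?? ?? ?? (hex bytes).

[0] 0x13->0x18 len=5 : cc 4d 87 e8 71
[1] 0x0c->0x06 len=2 : b1 96
[2] 0x10->0x05 len=7 : fd f3 57 cc 4d 87 e8
[3] 0x07->0x0f len=4 : 57 cc 4d 87
query mem[0x10]=0xcc, mem[0x05]=0xfd, mem[0x04]=0x31, mem[0x18]=0xcc, mem[0x07]=0x57

MEM[0x10,0x05,0x04,0x18,0x07] = cc fd 31 cc 57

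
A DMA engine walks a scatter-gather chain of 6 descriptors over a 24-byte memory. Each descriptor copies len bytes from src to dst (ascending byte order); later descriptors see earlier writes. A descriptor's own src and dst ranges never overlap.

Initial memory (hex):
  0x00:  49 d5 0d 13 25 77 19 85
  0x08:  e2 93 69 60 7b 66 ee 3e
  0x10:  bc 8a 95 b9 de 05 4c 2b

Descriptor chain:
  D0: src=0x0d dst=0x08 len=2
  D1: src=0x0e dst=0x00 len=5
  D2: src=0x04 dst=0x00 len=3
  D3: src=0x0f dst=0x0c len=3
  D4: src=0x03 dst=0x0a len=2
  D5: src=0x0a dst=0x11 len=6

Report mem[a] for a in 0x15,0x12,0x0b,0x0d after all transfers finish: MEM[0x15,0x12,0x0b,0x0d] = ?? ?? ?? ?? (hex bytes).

MEM[0x15,0x12,0x0b,0x0d] = 8a 95 95 bc

[0] 0x0d->0x08 len=2 : 66 ee
[1] 0x0e->0x00 len=5 : ee 3e bc 8a 95
[2] 0x04->0x00 len=3 : 95 77 19
[3] 0x0f->0x0c len=3 : 3e bc 8a
[4] 0x03->0x0a len=2 : 8a 95
[5] 0x0a->0x11 len=6 : 8a 95 3e bc 8a 3e
query mem[0x15]=0x8a, mem[0x12]=0x95, mem[0x0b]=0x95, mem[0x0d]=0xbc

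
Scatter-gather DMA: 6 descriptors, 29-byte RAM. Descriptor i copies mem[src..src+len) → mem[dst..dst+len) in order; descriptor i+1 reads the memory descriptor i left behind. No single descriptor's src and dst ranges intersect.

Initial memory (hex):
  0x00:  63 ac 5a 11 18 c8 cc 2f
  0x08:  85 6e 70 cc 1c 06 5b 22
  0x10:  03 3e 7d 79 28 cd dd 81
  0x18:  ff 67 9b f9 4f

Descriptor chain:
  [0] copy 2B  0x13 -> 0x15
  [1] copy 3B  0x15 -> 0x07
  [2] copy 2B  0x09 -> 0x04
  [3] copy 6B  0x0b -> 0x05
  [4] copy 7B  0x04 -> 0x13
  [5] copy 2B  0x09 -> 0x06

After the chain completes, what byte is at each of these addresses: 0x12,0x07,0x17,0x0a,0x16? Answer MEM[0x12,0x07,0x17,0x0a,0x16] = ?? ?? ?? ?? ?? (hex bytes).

[0] 0x13->0x15 len=2 : 79 28
[1] 0x15->0x07 len=3 : 79 28 81
[2] 0x09->0x04 len=2 : 81 70
[3] 0x0b->0x05 len=6 : cc 1c 06 5b 22 03
[4] 0x04->0x13 len=7 : 81 cc 1c 06 5b 22 03
[5] 0x09->0x06 len=2 : 22 03
query mem[0x12]=0x7d, mem[0x07]=0x03, mem[0x17]=0x5b, mem[0x0a]=0x03, mem[0x16]=0x06

MEM[0x12,0x07,0x17,0x0a,0x16] = 7d 03 5b 03 06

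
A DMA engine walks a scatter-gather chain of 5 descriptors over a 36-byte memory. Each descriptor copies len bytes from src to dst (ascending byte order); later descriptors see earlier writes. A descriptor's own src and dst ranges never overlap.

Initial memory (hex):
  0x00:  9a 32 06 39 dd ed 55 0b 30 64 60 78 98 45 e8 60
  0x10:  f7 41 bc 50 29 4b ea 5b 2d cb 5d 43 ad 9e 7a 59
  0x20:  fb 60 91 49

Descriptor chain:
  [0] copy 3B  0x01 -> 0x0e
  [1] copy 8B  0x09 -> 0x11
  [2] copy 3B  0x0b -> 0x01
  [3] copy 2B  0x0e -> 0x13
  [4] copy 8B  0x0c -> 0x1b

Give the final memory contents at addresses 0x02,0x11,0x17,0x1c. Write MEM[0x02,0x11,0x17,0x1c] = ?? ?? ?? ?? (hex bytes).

MEM[0x02,0x11,0x17,0x1c] = 98 64 06 45

[0] 0x01->0x0e len=3 : 32 06 39
[1] 0x09->0x11 len=8 : 64 60 78 98 45 32 06 39
[2] 0x0b->0x01 len=3 : 78 98 45
[3] 0x0e->0x13 len=2 : 32 06
[4] 0x0c->0x1b len=8 : 98 45 32 06 39 64 60 32
query mem[0x02]=0x98, mem[0x11]=0x64, mem[0x17]=0x06, mem[0x1c]=0x45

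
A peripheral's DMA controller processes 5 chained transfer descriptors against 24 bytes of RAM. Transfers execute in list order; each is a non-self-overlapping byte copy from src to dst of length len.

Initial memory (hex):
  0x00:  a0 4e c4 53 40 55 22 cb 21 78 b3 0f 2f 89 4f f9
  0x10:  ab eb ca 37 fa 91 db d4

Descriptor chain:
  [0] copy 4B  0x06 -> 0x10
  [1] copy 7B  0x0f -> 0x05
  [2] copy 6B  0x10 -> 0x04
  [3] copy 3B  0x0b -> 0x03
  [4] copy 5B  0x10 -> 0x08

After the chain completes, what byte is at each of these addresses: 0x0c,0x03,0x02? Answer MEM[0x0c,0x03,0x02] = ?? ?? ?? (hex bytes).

[0] 0x06->0x10 len=4 : 22 cb 21 78
[1] 0x0f->0x05 len=7 : f9 22 cb 21 78 fa 91
[2] 0x10->0x04 len=6 : 22 cb 21 78 fa 91
[3] 0x0b->0x03 len=3 : 91 2f 89
[4] 0x10->0x08 len=5 : 22 cb 21 78 fa
query mem[0x0c]=0xfa, mem[0x03]=0x91, mem[0x02]=0xc4

MEM[0x0c,0x03,0x02] = fa 91 c4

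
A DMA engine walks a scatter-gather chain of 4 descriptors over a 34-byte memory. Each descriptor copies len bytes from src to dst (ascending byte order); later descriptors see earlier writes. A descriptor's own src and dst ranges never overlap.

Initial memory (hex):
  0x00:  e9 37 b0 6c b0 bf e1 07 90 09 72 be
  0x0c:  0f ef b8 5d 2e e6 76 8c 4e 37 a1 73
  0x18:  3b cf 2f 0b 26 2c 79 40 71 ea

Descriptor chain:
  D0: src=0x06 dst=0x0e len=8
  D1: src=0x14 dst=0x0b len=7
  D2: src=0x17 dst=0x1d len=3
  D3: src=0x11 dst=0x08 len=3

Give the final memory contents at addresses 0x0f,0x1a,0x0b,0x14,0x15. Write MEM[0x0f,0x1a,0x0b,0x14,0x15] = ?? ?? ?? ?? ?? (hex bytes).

MEM[0x0f,0x1a,0x0b,0x14,0x15] = 3b 2f 0f 0f ef

  after D0: wrote 8B at 0x0e = e107900972be0fef
  after D1: wrote 7B at 0x0b = 0fefa1733bcf2f
  after D2: wrote 3B at 0x1d = 733bcf
  after D3: wrote 3B at 0x08 = 2f72be
query mem[0x0f]=0x3b, mem[0x1a]=0x2f, mem[0x0b]=0x0f, mem[0x14]=0x0f, mem[0x15]=0xef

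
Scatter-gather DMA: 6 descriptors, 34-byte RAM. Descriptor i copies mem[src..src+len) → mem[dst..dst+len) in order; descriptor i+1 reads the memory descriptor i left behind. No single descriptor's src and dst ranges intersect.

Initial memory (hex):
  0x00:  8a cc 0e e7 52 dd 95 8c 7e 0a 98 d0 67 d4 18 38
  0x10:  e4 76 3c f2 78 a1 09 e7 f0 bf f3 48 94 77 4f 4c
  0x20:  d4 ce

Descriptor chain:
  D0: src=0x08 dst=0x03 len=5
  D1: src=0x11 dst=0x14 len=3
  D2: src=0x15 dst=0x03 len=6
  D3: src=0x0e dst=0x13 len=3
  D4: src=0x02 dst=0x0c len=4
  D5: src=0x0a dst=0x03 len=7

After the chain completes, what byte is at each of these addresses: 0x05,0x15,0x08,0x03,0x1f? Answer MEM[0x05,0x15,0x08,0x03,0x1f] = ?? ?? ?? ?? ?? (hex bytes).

#0 dst[0x03+5] := {0x7e,0x0a,0x98,0xd0,0x67}
#1 dst[0x14+3] := {0x76,0x3c,0xf2}
#2 dst[0x03+6] := {0x3c,0xf2,0xe7,0xf0,0xbf,0xf3}
#3 dst[0x13+3] := {0x18,0x38,0xe4}
#4 dst[0x0c+4] := {0x0e,0x3c,0xf2,0xe7}
#5 dst[0x03+7] := {0x98,0xd0,0x0e,0x3c,0xf2,0xe7,0xe4}
query mem[0x05]=0x0e, mem[0x15]=0xe4, mem[0x08]=0xe7, mem[0x03]=0x98, mem[0x1f]=0x4c

MEM[0x05,0x15,0x08,0x03,0x1f] = 0e e4 e7 98 4c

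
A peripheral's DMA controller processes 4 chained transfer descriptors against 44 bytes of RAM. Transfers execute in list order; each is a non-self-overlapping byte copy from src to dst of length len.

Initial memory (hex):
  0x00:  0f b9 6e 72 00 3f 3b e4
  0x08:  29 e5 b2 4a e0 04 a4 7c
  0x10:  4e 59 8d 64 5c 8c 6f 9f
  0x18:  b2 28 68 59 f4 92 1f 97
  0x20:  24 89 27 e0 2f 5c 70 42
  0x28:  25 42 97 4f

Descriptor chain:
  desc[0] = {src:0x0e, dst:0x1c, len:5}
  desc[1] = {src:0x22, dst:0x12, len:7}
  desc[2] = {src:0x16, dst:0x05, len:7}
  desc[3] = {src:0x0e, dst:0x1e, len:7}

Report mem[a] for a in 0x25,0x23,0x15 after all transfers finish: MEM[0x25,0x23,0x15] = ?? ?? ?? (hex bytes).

#0 dst[0x1c+5] := {0xa4,0x7c,0x4e,0x59,0x8d}
#1 dst[0x12+7] := {0x27,0xe0,0x2f,0x5c,0x70,0x42,0x25}
#2 dst[0x05+7] := {0x70,0x42,0x25,0x28,0x68,0x59,0xa4}
#3 dst[0x1e+7] := {0xa4,0x7c,0x4e,0x59,0x27,0xe0,0x2f}
query mem[0x25]=0x5c, mem[0x23]=0xe0, mem[0x15]=0x5c

MEM[0x25,0x23,0x15] = 5c e0 5c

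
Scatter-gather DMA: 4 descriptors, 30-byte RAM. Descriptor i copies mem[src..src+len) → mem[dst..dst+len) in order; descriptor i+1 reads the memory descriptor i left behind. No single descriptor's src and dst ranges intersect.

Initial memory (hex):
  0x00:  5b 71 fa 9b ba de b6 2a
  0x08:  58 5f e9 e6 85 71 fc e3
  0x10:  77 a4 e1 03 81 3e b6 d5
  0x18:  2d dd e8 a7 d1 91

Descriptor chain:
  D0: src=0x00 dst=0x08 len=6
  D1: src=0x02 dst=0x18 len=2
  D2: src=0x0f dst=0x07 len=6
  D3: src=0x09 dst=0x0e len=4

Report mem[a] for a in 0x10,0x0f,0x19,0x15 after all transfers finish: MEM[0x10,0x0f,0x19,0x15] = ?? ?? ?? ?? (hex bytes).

[0] 0x00->0x08 len=6 : 5b 71 fa 9b ba de
[1] 0x02->0x18 len=2 : fa 9b
[2] 0x0f->0x07 len=6 : e3 77 a4 e1 03 81
[3] 0x09->0x0e len=4 : a4 e1 03 81
query mem[0x10]=0x03, mem[0x0f]=0xe1, mem[0x19]=0x9b, mem[0x15]=0x3e

MEM[0x10,0x0f,0x19,0x15] = 03 e1 9b 3e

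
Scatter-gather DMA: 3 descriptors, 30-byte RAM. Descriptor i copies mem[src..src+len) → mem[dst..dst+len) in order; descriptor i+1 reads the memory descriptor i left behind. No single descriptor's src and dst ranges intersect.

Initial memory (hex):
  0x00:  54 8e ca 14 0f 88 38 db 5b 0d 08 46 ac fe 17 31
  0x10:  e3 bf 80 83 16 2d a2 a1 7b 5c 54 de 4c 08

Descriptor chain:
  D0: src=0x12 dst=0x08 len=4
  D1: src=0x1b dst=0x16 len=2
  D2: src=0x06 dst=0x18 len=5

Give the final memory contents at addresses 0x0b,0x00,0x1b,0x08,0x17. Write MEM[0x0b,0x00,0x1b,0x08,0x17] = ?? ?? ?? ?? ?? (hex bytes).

MEM[0x0b,0x00,0x1b,0x08,0x17] = 2d 54 83 80 4c

  after D0: wrote 4B at 0x08 = 8083162d
  after D1: wrote 2B at 0x16 = de4c
  after D2: wrote 5B at 0x18 = 38db808316
query mem[0x0b]=0x2d, mem[0x00]=0x54, mem[0x1b]=0x83, mem[0x08]=0x80, mem[0x17]=0x4c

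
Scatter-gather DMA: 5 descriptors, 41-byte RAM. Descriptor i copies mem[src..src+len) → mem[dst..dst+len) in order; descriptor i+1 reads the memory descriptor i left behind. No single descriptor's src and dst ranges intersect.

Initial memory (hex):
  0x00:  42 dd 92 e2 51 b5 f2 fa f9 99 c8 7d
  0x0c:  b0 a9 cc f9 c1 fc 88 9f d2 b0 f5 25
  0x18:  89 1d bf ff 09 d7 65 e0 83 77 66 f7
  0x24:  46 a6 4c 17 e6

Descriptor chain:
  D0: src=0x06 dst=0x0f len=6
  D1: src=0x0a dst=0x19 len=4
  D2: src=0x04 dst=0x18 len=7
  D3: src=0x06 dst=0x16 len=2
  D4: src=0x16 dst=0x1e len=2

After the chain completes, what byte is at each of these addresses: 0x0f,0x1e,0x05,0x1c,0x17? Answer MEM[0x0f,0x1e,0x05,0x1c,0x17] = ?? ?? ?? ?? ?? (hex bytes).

#0 dst[0x0f+6] := {0xf2,0xfa,0xf9,0x99,0xc8,0x7d}
#1 dst[0x19+4] := {0xc8,0x7d,0xb0,0xa9}
#2 dst[0x18+7] := {0x51,0xb5,0xf2,0xfa,0xf9,0x99,0xc8}
#3 dst[0x16+2] := {0xf2,0xfa}
#4 dst[0x1e+2] := {0xf2,0xfa}
query mem[0x0f]=0xf2, mem[0x1e]=0xf2, mem[0x05]=0xb5, mem[0x1c]=0xf9, mem[0x17]=0xfa

MEM[0x0f,0x1e,0x05,0x1c,0x17] = f2 f2 b5 f9 fa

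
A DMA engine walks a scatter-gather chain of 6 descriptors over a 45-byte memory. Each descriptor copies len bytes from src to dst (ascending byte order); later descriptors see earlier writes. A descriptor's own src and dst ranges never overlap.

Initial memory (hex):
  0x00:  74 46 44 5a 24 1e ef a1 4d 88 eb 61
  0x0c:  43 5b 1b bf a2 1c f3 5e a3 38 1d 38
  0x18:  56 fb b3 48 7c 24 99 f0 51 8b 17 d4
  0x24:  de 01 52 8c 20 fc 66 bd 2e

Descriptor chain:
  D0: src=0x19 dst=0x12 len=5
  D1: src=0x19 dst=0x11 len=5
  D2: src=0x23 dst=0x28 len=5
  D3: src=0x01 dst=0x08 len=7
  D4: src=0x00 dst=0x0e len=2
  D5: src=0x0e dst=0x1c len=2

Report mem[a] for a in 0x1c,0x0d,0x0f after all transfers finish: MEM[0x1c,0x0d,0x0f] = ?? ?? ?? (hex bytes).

MEM[0x1c,0x0d,0x0f] = 74 ef 46

  after D0: wrote 5B at 0x12 = fbb3487c24
  after D1: wrote 5B at 0x11 = fbb3487c24
  after D2: wrote 5B at 0x28 = d4de01528c
  after D3: wrote 7B at 0x08 = 46445a241eefa1
  after D4: wrote 2B at 0x0e = 7446
  after D5: wrote 2B at 0x1c = 7446
query mem[0x1c]=0x74, mem[0x0d]=0xef, mem[0x0f]=0x46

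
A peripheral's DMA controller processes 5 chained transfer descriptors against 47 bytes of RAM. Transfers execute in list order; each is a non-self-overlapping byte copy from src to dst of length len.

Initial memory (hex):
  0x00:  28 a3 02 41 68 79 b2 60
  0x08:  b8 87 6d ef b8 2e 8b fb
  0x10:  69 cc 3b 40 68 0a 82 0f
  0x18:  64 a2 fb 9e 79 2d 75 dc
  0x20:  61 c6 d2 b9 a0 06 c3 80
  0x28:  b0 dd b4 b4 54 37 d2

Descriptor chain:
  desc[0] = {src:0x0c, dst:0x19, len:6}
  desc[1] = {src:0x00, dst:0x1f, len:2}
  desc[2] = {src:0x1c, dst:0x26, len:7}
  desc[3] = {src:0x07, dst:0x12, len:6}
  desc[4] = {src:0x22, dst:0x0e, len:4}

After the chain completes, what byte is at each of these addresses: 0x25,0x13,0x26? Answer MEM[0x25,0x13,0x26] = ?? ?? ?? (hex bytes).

MEM[0x25,0x13,0x26] = 06 b8 fb

[0] 0x0c->0x19 len=6 : b8 2e 8b fb 69 cc
[1] 0x00->0x1f len=2 : 28 a3
[2] 0x1c->0x26 len=7 : fb 69 cc 28 a3 c6 d2
[3] 0x07->0x12 len=6 : 60 b8 87 6d ef b8
[4] 0x22->0x0e len=4 : d2 b9 a0 06
query mem[0x25]=0x06, mem[0x13]=0xb8, mem[0x26]=0xfb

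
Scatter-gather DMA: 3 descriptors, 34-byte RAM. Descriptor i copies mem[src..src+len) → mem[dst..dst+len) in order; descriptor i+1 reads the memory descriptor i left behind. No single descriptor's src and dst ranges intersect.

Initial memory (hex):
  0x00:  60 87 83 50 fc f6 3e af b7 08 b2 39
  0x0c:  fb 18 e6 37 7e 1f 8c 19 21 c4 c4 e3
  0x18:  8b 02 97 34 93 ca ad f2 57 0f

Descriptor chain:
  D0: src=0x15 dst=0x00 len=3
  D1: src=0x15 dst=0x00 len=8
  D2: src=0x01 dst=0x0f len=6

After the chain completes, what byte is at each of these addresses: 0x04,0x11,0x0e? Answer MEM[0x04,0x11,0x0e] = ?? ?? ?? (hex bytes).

D0: mem[0x00..0x02] <- [c4 c4 e3]
D1: mem[0x00..0x07] <- [c4 c4 e3 8b 02 97 34 93]
D2: mem[0x0f..0x14] <- [c4 e3 8b 02 97 34]
query mem[0x04]=0x02, mem[0x11]=0x8b, mem[0x0e]=0xe6

MEM[0x04,0x11,0x0e] = 02 8b e6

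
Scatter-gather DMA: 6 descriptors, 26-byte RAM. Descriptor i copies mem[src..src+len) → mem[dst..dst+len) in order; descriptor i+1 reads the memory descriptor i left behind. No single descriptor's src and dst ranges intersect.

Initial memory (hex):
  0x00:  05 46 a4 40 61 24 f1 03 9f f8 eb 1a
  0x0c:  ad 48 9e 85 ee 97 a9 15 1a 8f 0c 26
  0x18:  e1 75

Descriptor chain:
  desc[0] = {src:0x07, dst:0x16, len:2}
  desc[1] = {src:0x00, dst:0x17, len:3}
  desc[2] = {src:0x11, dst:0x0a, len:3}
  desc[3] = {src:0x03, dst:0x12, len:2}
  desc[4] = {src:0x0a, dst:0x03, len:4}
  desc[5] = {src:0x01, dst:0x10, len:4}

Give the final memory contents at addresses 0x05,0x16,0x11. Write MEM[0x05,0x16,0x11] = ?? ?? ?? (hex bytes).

MEM[0x05,0x16,0x11] = 15 03 a4

#0 dst[0x16+2] := {0x03,0x9f}
#1 dst[0x17+3] := {0x05,0x46,0xa4}
#2 dst[0x0a+3] := {0x97,0xa9,0x15}
#3 dst[0x12+2] := {0x40,0x61}
#4 dst[0x03+4] := {0x97,0xa9,0x15,0x48}
#5 dst[0x10+4] := {0x46,0xa4,0x97,0xa9}
query mem[0x05]=0x15, mem[0x16]=0x03, mem[0x11]=0xa4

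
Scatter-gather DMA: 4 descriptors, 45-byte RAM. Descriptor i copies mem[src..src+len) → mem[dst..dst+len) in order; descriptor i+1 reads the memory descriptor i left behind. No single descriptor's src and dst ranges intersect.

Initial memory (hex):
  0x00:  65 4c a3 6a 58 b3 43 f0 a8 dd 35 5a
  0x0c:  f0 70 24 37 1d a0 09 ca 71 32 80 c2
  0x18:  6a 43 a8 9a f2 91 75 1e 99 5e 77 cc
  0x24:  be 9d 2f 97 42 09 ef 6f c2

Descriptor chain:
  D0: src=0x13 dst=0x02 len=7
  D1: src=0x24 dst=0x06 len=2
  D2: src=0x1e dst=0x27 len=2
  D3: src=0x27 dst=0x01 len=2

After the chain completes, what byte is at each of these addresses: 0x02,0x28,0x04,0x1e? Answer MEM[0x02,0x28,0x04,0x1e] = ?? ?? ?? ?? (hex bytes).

[0] 0x13->0x02 len=7 : ca 71 32 80 c2 6a 43
[1] 0x24->0x06 len=2 : be 9d
[2] 0x1e->0x27 len=2 : 75 1e
[3] 0x27->0x01 len=2 : 75 1e
query mem[0x02]=0x1e, mem[0x28]=0x1e, mem[0x04]=0x32, mem[0x1e]=0x75

MEM[0x02,0x28,0x04,0x1e] = 1e 1e 32 75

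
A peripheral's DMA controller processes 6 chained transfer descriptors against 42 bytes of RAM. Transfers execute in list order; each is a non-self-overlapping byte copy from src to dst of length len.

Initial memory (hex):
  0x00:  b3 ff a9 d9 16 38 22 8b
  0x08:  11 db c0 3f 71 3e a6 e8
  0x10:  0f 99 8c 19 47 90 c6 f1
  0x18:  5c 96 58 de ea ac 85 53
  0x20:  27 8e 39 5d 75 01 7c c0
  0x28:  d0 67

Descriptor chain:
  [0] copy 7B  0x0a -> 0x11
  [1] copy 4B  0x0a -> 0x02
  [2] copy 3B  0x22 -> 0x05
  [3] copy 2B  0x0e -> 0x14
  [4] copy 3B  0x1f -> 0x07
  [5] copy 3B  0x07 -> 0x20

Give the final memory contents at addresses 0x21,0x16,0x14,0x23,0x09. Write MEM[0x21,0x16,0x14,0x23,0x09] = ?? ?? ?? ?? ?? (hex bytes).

#0 dst[0x11+7] := {0xc0,0x3f,0x71,0x3e,0xa6,0xe8,0x0f}
#1 dst[0x02+4] := {0xc0,0x3f,0x71,0x3e}
#2 dst[0x05+3] := {0x39,0x5d,0x75}
#3 dst[0x14+2] := {0xa6,0xe8}
#4 dst[0x07+3] := {0x53,0x27,0x8e}
#5 dst[0x20+3] := {0x53,0x27,0x8e}
query mem[0x21]=0x27, mem[0x16]=0xe8, mem[0x14]=0xa6, mem[0x23]=0x5d, mem[0x09]=0x8e

MEM[0x21,0x16,0x14,0x23,0x09] = 27 e8 a6 5d 8e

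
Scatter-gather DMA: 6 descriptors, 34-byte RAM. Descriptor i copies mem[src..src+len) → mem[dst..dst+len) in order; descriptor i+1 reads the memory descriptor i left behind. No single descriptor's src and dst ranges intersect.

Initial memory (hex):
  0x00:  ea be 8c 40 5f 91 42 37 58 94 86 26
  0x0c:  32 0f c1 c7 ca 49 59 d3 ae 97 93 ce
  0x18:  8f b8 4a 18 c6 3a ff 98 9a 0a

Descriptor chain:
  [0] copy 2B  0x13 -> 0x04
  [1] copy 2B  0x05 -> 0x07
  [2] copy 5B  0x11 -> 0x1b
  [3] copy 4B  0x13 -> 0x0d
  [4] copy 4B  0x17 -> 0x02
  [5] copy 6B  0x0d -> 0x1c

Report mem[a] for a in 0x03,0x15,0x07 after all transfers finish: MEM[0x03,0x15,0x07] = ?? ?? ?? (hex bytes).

[0] 0x13->0x04 len=2 : d3 ae
[1] 0x05->0x07 len=2 : ae 42
[2] 0x11->0x1b len=5 : 49 59 d3 ae 97
[3] 0x13->0x0d len=4 : d3 ae 97 93
[4] 0x17->0x02 len=4 : ce 8f b8 4a
[5] 0x0d->0x1c len=6 : d3 ae 97 93 49 59
query mem[0x03]=0x8f, mem[0x15]=0x97, mem[0x07]=0xae

MEM[0x03,0x15,0x07] = 8f 97 ae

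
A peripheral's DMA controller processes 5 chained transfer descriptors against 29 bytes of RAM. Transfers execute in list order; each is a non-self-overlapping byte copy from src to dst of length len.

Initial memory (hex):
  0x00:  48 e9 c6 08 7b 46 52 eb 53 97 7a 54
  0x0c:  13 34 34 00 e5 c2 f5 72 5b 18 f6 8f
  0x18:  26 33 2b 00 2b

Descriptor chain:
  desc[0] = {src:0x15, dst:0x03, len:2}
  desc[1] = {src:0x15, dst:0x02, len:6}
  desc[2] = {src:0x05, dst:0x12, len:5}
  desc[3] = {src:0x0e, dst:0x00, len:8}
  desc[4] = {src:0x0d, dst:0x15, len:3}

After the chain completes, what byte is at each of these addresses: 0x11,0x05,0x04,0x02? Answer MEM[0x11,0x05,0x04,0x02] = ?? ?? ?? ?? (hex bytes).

D0: mem[0x03..0x04] <- [18 f6]
D1: mem[0x02..0x07] <- [18 f6 8f 26 33 2b]
D2: mem[0x12..0x16] <- [26 33 2b 53 97]
D3: mem[0x00..0x07] <- [34 00 e5 c2 26 33 2b 53]
D4: mem[0x15..0x17] <- [34 34 00]
query mem[0x11]=0xc2, mem[0x05]=0x33, mem[0x04]=0x26, mem[0x02]=0xe5

MEM[0x11,0x05,0x04,0x02] = c2 33 26 e5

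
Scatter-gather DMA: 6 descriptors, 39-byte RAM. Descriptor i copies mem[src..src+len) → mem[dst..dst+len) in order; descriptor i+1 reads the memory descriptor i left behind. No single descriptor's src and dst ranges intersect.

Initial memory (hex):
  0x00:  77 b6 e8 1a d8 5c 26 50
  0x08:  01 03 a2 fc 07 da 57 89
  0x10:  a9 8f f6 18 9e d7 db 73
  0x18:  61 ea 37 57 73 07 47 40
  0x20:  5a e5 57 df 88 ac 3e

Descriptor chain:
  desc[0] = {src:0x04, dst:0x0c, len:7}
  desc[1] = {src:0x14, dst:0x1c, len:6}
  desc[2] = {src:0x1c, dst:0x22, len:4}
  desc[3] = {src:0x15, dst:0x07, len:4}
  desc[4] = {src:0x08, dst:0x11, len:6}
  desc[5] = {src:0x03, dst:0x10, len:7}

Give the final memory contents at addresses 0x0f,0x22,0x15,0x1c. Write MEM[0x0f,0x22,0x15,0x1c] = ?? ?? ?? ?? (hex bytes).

[0] 0x04->0x0c len=7 : d8 5c 26 50 01 03 a2
[1] 0x14->0x1c len=6 : 9e d7 db 73 61 ea
[2] 0x1c->0x22 len=4 : 9e d7 db 73
[3] 0x15->0x07 len=4 : d7 db 73 61
[4] 0x08->0x11 len=6 : db 73 61 fc d8 5c
[5] 0x03->0x10 len=7 : 1a d8 5c 26 d7 db 73
query mem[0x0f]=0x50, mem[0x22]=0x9e, mem[0x15]=0xdb, mem[0x1c]=0x9e

MEM[0x0f,0x22,0x15,0x1c] = 50 9e db 9e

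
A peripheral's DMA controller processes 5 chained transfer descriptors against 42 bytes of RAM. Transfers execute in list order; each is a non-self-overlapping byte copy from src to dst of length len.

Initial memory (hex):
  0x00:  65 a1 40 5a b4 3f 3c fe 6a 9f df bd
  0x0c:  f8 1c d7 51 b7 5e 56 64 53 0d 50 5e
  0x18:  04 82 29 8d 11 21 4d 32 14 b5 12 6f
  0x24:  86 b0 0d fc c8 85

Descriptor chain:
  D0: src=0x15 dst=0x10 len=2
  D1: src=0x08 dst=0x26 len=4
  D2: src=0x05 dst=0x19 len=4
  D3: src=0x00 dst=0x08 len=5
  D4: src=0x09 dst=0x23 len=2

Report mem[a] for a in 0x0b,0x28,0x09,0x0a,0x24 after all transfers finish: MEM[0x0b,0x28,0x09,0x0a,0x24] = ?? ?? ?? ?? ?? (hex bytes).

D0: mem[0x10..0x11] <- [0d 50]
D1: mem[0x26..0x29] <- [6a 9f df bd]
D2: mem[0x19..0x1c] <- [3f 3c fe 6a]
D3: mem[0x08..0x0c] <- [65 a1 40 5a b4]
D4: mem[0x23..0x24] <- [a1 40]
query mem[0x0b]=0x5a, mem[0x28]=0xdf, mem[0x09]=0xa1, mem[0x0a]=0x40, mem[0x24]=0x40

MEM[0x0b,0x28,0x09,0x0a,0x24] = 5a df a1 40 40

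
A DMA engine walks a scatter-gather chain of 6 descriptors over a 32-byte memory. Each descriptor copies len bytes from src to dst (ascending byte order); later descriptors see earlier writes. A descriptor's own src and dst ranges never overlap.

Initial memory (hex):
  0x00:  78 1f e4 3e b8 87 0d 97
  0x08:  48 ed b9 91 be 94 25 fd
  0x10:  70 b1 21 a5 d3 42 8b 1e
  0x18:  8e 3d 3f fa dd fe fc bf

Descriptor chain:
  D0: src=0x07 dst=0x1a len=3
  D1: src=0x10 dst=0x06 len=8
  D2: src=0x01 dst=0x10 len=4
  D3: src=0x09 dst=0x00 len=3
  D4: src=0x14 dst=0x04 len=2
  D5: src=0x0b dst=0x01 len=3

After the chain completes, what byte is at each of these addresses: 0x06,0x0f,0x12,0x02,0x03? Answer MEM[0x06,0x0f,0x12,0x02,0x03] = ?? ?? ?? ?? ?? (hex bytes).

MEM[0x06,0x0f,0x12,0x02,0x03] = 70 fd 3e 8b 1e

D0: mem[0x1a..0x1c] <- [97 48 ed]
D1: mem[0x06..0x0d] <- [70 b1 21 a5 d3 42 8b 1e]
D2: mem[0x10..0x13] <- [1f e4 3e b8]
D3: mem[0x00..0x02] <- [a5 d3 42]
D4: mem[0x04..0x05] <- [d3 42]
D5: mem[0x01..0x03] <- [42 8b 1e]
query mem[0x06]=0x70, mem[0x0f]=0xfd, mem[0x12]=0x3e, mem[0x02]=0x8b, mem[0x03]=0x1e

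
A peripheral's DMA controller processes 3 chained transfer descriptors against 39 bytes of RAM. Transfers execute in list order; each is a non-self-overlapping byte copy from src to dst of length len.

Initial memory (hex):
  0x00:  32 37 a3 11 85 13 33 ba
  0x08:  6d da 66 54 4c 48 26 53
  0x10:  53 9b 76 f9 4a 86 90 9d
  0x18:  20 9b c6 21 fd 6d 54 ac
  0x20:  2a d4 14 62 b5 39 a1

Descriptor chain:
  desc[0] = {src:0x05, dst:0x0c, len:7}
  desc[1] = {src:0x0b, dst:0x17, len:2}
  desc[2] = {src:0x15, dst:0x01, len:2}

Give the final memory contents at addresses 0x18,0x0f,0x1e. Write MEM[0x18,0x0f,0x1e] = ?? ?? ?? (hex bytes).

MEM[0x18,0x0f,0x1e] = 13 6d 54

[0] 0x05->0x0c len=7 : 13 33 ba 6d da 66 54
[1] 0x0b->0x17 len=2 : 54 13
[2] 0x15->0x01 len=2 : 86 90
query mem[0x18]=0x13, mem[0x0f]=0x6d, mem[0x1e]=0x54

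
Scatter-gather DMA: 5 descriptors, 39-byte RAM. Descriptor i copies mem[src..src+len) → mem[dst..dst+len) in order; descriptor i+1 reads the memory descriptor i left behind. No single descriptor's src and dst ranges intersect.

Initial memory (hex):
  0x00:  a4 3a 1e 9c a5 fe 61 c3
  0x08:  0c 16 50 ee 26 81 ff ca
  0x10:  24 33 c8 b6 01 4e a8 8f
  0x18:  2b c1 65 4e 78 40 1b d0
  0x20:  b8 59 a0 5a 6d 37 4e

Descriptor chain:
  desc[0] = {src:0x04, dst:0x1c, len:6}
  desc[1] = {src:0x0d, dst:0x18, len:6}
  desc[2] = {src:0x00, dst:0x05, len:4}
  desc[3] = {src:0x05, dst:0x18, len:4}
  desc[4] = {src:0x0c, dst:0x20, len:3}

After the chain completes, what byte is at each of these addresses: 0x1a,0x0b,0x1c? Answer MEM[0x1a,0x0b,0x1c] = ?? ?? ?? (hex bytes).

#0 dst[0x1c+6] := {0xa5,0xfe,0x61,0xc3,0x0c,0x16}
#1 dst[0x18+6] := {0x81,0xff,0xca,0x24,0x33,0xc8}
#2 dst[0x05+4] := {0xa4,0x3a,0x1e,0x9c}
#3 dst[0x18+4] := {0xa4,0x3a,0x1e,0x9c}
#4 dst[0x20+3] := {0x26,0x81,0xff}
query mem[0x1a]=0x1e, mem[0x0b]=0xee, mem[0x1c]=0x33

MEM[0x1a,0x0b,0x1c] = 1e ee 33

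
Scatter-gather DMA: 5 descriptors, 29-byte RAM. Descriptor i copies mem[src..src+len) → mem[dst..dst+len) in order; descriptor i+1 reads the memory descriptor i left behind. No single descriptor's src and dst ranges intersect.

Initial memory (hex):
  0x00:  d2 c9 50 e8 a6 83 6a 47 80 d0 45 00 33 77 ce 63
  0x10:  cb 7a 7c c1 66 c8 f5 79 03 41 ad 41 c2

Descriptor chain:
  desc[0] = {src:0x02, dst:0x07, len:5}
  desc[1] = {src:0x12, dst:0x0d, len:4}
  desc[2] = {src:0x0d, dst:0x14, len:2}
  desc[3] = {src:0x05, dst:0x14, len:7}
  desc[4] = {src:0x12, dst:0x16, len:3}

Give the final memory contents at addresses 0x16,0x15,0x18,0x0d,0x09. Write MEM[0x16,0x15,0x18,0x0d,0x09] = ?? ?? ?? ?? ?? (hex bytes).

D0: mem[0x07..0x0b] <- [50 e8 a6 83 6a]
D1: mem[0x0d..0x10] <- [7c c1 66 c8]
D2: mem[0x14..0x15] <- [7c c1]
D3: mem[0x14..0x1a] <- [83 6a 50 e8 a6 83 6a]
D4: mem[0x16..0x18] <- [7c c1 83]
query mem[0x16]=0x7c, mem[0x15]=0x6a, mem[0x18]=0x83, mem[0x0d]=0x7c, mem[0x09]=0xa6

MEM[0x16,0x15,0x18,0x0d,0x09] = 7c 6a 83 7c a6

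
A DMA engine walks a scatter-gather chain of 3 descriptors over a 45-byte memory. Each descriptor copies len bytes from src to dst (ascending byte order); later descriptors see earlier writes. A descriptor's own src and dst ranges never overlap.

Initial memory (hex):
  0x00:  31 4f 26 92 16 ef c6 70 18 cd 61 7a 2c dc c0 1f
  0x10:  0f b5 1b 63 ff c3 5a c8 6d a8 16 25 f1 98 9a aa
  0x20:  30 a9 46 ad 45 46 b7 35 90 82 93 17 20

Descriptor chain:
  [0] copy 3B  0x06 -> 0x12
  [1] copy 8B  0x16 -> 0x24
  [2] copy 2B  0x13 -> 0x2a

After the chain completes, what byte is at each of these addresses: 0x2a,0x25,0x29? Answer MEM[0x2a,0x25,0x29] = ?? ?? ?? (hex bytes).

MEM[0x2a,0x25,0x29] = 70 c8 25

  after D0: wrote 3B at 0x12 = c67018
  after D1: wrote 8B at 0x24 = 5ac86da81625f198
  after D2: wrote 2B at 0x2a = 7018
query mem[0x2a]=0x70, mem[0x25]=0xc8, mem[0x29]=0x25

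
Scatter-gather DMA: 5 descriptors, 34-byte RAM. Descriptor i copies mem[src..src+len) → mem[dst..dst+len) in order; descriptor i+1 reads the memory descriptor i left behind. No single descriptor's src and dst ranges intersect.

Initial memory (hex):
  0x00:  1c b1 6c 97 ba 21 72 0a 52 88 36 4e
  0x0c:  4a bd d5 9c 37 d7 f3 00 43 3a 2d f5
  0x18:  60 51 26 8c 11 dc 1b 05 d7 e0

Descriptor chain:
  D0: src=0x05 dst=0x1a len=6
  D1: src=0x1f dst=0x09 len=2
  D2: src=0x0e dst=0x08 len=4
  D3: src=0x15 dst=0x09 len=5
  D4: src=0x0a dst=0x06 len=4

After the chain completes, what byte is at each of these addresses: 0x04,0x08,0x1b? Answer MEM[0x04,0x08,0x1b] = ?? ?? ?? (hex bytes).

MEM[0x04,0x08,0x1b] = ba 60 72

  after D0: wrote 6B at 0x1a = 21720a528836
  after D1: wrote 2B at 0x09 = 36d7
  after D2: wrote 4B at 0x08 = d59c37d7
  after D3: wrote 5B at 0x09 = 3a2df56051
  after D4: wrote 4B at 0x06 = 2df56051
query mem[0x04]=0xba, mem[0x08]=0x60, mem[0x1b]=0x72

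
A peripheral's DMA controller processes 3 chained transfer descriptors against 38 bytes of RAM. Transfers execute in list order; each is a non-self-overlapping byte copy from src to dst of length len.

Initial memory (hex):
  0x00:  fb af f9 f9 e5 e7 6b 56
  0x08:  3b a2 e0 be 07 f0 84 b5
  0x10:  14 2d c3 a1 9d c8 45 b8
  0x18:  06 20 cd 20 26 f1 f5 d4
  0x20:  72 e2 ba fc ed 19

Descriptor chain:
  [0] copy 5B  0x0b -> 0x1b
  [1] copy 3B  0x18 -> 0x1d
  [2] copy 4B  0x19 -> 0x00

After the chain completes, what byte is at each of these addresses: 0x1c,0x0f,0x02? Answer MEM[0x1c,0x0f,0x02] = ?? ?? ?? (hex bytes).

#0 dst[0x1b+5] := {0xbe,0x07,0xf0,0x84,0xb5}
#1 dst[0x1d+3] := {0x06,0x20,0xcd}
#2 dst[0x00+4] := {0x20,0xcd,0xbe,0x07}
query mem[0x1c]=0x07, mem[0x0f]=0xb5, mem[0x02]=0xbe

MEM[0x1c,0x0f,0x02] = 07 b5 be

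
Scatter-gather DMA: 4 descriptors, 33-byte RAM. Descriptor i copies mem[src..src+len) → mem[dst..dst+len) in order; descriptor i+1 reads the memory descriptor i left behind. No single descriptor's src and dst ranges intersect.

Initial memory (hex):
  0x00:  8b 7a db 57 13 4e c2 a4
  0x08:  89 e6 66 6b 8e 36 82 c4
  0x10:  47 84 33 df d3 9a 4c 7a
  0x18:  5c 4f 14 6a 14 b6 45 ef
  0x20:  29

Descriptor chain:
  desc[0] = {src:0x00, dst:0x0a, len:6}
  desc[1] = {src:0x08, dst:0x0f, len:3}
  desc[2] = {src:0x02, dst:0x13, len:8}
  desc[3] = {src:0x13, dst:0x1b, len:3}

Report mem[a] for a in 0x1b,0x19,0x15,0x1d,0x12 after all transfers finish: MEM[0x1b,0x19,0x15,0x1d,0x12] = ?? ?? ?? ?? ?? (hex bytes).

MEM[0x1b,0x19,0x15,0x1d,0x12] = db 89 13 13 33

  after D0: wrote 6B at 0x0a = 8b7adb57134e
  after D1: wrote 3B at 0x0f = 89e68b
  after D2: wrote 8B at 0x13 = db57134ec2a489e6
  after D3: wrote 3B at 0x1b = db5713
query mem[0x1b]=0xdb, mem[0x19]=0x89, mem[0x15]=0x13, mem[0x1d]=0x13, mem[0x12]=0x33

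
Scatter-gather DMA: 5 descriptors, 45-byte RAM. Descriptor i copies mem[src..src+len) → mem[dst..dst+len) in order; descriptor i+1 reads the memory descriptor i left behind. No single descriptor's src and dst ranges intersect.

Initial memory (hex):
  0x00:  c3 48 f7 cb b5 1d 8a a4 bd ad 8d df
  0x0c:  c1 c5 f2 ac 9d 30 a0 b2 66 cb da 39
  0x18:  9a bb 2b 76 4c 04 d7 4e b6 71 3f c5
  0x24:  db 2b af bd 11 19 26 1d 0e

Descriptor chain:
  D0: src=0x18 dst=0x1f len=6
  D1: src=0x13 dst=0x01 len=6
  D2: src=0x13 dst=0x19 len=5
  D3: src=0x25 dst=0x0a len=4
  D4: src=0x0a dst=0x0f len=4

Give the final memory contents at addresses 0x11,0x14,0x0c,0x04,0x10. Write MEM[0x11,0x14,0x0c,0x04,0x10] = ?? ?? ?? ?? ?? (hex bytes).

#0 dst[0x1f+6] := {0x9a,0xbb,0x2b,0x76,0x4c,0x04}
#1 dst[0x01+6] := {0xb2,0x66,0xcb,0xda,0x39,0x9a}
#2 dst[0x19+5] := {0xb2,0x66,0xcb,0xda,0x39}
#3 dst[0x0a+4] := {0x2b,0xaf,0xbd,0x11}
#4 dst[0x0f+4] := {0x2b,0xaf,0xbd,0x11}
query mem[0x11]=0xbd, mem[0x14]=0x66, mem[0x0c]=0xbd, mem[0x04]=0xda, mem[0x10]=0xaf

MEM[0x11,0x14,0x0c,0x04,0x10] = bd 66 bd da af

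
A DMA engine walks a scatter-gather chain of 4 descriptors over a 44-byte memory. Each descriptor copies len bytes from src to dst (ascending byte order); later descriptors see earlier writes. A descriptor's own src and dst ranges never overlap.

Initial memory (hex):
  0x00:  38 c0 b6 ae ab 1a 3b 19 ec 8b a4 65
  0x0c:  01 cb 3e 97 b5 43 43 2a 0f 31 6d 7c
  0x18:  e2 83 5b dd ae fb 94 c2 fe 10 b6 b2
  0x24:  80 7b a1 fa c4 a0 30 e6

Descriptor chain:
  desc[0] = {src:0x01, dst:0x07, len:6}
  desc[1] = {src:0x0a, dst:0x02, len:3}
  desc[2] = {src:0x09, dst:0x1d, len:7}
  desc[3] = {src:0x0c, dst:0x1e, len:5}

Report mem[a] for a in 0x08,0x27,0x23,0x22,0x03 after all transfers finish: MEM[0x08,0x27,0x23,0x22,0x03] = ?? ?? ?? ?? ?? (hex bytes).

  after D0: wrote 6B at 0x07 = c0b6aeab1a3b
  after D1: wrote 3B at 0x02 = ab1a3b
  after D2: wrote 7B at 0x1d = aeab1a3bcb3e97
  after D3: wrote 5B at 0x1e = 3bcb3e97b5
query mem[0x08]=0xb6, mem[0x27]=0xfa, mem[0x23]=0x97, mem[0x22]=0xb5, mem[0x03]=0x1a

MEM[0x08,0x27,0x23,0x22,0x03] = b6 fa 97 b5 1a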